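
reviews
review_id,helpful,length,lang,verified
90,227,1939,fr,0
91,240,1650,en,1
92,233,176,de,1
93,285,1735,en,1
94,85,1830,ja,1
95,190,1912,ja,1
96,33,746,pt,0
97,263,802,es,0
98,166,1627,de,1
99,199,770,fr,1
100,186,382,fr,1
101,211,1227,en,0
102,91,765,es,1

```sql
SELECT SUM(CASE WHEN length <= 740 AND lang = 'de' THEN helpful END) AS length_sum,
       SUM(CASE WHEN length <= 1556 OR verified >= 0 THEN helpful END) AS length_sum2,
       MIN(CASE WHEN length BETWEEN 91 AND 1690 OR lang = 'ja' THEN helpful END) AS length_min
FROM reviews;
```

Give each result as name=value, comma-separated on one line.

[length_sum: length <= 740 AND lang = 'de']
review_id=90: ✗
review_id=91: ✗
review_id=92: ✓ → 233
review_id=93: ✗
review_id=94: ✗
review_id=95: ✗
review_id=96: ✗
review_id=97: ✗
review_id=98: ✗
review_id=99: ✗
review_id=100: ✗
review_id=101: ✗
review_id=102: ✗
length_sum = 233
—
[length_sum2: length <= 1556 OR verified >= 0]
review_id=90: ✓ → 227
review_id=91: ✓ → 240
review_id=92: ✓ → 233
review_id=93: ✓ → 285
review_id=94: ✓ → 85
review_id=95: ✓ → 190
review_id=96: ✓ → 33
review_id=97: ✓ → 263
review_id=98: ✓ → 166
review_id=99: ✓ → 199
review_id=100: ✓ → 186
review_id=101: ✓ → 211
review_id=102: ✓ → 91
length_sum2 = 227 + 240 + 233 + 285 + 85 + 190 + 33 + 263 + 166 + 199 + 186 + 211 + 91 = 2409
—
[length_min: length BETWEEN 91 AND 1690 OR lang = 'ja']
review_id=90: ✗
review_id=91: ✓ → 240
review_id=92: ✓ → 233
review_id=93: ✗
review_id=94: ✓ → 85
review_id=95: ✓ → 190
review_id=96: ✓ → 33
review_id=97: ✓ → 263
review_id=98: ✓ → 166
review_id=99: ✓ → 199
review_id=100: ✓ → 186
review_id=101: ✓ → 211
review_id=102: ✓ → 91
length_min = MIN(240, 233, 85, 190, 33, 263, 166, 199, 186, 211, 91) = 33

length_sum=233, length_sum2=2409, length_min=33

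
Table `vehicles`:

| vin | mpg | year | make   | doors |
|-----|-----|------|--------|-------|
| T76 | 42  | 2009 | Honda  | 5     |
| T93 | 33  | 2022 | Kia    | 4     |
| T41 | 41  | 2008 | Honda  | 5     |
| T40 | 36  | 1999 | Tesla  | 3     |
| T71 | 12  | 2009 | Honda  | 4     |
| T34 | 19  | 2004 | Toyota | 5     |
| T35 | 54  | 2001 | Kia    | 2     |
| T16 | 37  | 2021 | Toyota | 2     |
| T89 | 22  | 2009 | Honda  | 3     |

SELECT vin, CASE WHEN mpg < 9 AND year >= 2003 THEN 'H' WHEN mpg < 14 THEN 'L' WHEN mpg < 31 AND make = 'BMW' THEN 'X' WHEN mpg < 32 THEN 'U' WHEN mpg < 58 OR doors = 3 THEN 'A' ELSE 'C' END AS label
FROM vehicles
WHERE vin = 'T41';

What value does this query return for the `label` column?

A

vin = T41: mpg=41, year=2008, make=Honda, doors=5.
mpg < 9 AND year >= 2003 → false
mpg < 14 → false
mpg < 31 AND make = 'BMW' → false
mpg < 32 → false
mpg < 58 OR doors = 3 → true → A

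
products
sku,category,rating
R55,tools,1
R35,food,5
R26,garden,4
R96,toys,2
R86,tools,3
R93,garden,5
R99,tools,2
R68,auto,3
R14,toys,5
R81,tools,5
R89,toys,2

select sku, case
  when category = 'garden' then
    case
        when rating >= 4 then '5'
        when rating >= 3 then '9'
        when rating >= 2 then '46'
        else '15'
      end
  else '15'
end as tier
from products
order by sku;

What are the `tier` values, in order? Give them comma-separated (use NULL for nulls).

15, 5, 15, 15, 15, 15, 15, 15, 5, 15, 15

sku=R14: category='toys' → outer ELSE → 15
sku=R26: category='garden' → inner[rating >= 4] → 5
sku=R35: category='food' → outer ELSE → 15
sku=R55: category='tools' → outer ELSE → 15
sku=R68: category='auto' → outer ELSE → 15
sku=R81: category='tools' → outer ELSE → 15
sku=R86: category='tools' → outer ELSE → 15
sku=R89: category='toys' → outer ELSE → 15
sku=R93: category='garden' → inner[rating >= 4] → 5
sku=R96: category='toys' → outer ELSE → 15
sku=R99: category='tools' → outer ELSE → 15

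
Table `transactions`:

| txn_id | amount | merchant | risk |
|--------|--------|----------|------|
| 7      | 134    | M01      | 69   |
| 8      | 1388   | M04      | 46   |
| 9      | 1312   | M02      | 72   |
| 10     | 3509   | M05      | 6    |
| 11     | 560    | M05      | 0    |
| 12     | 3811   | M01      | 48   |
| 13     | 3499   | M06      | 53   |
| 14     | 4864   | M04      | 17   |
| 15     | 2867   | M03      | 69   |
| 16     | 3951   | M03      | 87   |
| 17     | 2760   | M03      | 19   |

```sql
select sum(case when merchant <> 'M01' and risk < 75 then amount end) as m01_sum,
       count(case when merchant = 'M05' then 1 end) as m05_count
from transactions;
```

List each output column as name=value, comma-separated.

m01_sum=20759, m05_count=2

[m01_sum: merchant <> 'M01' and risk < 75]
txn_id=7: ✗
txn_id=8: ✓ → 1388
txn_id=9: ✓ → 1312
txn_id=10: ✓ → 3509
txn_id=11: ✓ → 560
txn_id=12: ✗
txn_id=13: ✓ → 3499
txn_id=14: ✓ → 4864
txn_id=15: ✓ → 2867
txn_id=16: ✗
txn_id=17: ✓ → 2760
m01_sum = 1388 + 1312 + 3509 + 560 + 3499 + 4864 + 2867 + 2760 = 20759
—
[m05_count: merchant = 'M05']
txn_id=7: ✗
txn_id=8: ✗
txn_id=9: ✗
txn_id=10: ✓ → 1
txn_id=11: ✓ → 1
txn_id=12: ✗
txn_id=13: ✗
txn_id=14: ✗
txn_id=15: ✗
txn_id=16: ✗
txn_id=17: ✗
m05_count = COUNT(1, 1) = 2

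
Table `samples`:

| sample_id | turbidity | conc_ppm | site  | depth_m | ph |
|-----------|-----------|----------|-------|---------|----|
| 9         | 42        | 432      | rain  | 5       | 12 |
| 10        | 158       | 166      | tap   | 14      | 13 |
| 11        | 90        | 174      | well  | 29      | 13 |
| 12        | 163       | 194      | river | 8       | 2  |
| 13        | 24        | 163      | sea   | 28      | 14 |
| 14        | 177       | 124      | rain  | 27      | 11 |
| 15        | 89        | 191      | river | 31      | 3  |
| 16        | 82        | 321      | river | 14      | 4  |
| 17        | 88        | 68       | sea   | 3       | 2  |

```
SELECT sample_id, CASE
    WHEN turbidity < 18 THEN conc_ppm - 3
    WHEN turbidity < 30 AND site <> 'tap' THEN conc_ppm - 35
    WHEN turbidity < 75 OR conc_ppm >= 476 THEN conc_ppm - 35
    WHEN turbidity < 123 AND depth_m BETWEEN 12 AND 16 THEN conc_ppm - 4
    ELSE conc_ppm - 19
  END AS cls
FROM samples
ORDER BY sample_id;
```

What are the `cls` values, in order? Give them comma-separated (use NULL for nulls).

sample_id=9: turbidity < 75 OR conc_ppm >= 476 → 397
sample_id=10: ELSE → 147
sample_id=11: ELSE → 155
sample_id=12: ELSE → 175
sample_id=13: turbidity < 30 AND site <> 'tap' → 128
sample_id=14: ELSE → 105
sample_id=15: ELSE → 172
sample_id=16: turbidity < 123 AND depth_m BETWEEN 12 AND 16 → 317
sample_id=17: ELSE → 49

397, 147, 155, 175, 128, 105, 172, 317, 49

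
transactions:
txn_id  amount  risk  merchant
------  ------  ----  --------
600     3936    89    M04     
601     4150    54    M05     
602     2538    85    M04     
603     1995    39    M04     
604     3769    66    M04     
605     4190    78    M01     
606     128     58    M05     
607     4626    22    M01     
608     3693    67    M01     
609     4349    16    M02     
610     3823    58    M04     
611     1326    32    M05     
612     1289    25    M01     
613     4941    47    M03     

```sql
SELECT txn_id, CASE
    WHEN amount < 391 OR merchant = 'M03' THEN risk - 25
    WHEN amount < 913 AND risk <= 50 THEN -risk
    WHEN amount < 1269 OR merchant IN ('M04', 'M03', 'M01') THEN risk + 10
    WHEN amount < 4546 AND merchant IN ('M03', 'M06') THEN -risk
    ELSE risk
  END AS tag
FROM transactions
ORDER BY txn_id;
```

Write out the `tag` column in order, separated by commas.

txn_id=600: amount < 1269 OR merchant IN ('M04', 'M03', 'M01') → 99
txn_id=601: ELSE → 54
txn_id=602: amount < 1269 OR merchant IN ('M04', 'M03', 'M01') → 95
txn_id=603: amount < 1269 OR merchant IN ('M04', 'M03', 'M01') → 49
txn_id=604: amount < 1269 OR merchant IN ('M04', 'M03', 'M01') → 76
txn_id=605: amount < 1269 OR merchant IN ('M04', 'M03', 'M01') → 88
txn_id=606: amount < 391 OR merchant = 'M03' → 33
txn_id=607: amount < 1269 OR merchant IN ('M04', 'M03', 'M01') → 32
txn_id=608: amount < 1269 OR merchant IN ('M04', 'M03', 'M01') → 77
txn_id=609: ELSE → 16
txn_id=610: amount < 1269 OR merchant IN ('M04', 'M03', 'M01') → 68
txn_id=611: ELSE → 32
txn_id=612: amount < 1269 OR merchant IN ('M04', 'M03', 'M01') → 35
txn_id=613: amount < 391 OR merchant = 'M03' → 22

99, 54, 95, 49, 76, 88, 33, 32, 77, 16, 68, 32, 35, 22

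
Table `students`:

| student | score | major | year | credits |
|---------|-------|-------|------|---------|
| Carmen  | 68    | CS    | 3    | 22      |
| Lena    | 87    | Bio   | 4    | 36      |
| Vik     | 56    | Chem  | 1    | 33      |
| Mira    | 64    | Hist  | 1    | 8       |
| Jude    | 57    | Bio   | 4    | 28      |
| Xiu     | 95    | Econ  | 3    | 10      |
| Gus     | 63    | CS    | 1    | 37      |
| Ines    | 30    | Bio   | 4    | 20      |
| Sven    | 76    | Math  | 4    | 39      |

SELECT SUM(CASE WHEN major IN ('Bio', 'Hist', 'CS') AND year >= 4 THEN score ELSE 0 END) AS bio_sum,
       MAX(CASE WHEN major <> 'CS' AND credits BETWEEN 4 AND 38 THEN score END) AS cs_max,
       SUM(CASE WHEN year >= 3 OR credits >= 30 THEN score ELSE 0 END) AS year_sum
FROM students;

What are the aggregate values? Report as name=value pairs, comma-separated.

bio_sum=174, cs_max=95, year_sum=532

[bio_sum: major IN ('Bio', 'Hist', 'CS') AND year >= 4]
student=Carmen: ✗
student=Lena: ✓ → 87
student=Vik: ✗
student=Mira: ✗
student=Jude: ✓ → 57
student=Xiu: ✗
student=Gus: ✗
student=Ines: ✓ → 30
student=Sven: ✗
bio_sum = 87 + 57 + 30 = 174
—
[cs_max: major <> 'CS' AND credits BETWEEN 4 AND 38]
student=Carmen: ✗
student=Lena: ✓ → 87
student=Vik: ✓ → 56
student=Mira: ✓ → 64
student=Jude: ✓ → 57
student=Xiu: ✓ → 95
student=Gus: ✗
student=Ines: ✓ → 30
student=Sven: ✗
cs_max = MAX(87, 56, 64, 57, 95, 30) = 95
—
[year_sum: year >= 3 OR credits >= 30]
student=Carmen: ✓ → 68
student=Lena: ✓ → 87
student=Vik: ✓ → 56
student=Mira: ✗
student=Jude: ✓ → 57
student=Xiu: ✓ → 95
student=Gus: ✓ → 63
student=Ines: ✓ → 30
student=Sven: ✓ → 76
year_sum = 68 + 87 + 56 + 57 + 95 + 63 + 30 + 76 = 532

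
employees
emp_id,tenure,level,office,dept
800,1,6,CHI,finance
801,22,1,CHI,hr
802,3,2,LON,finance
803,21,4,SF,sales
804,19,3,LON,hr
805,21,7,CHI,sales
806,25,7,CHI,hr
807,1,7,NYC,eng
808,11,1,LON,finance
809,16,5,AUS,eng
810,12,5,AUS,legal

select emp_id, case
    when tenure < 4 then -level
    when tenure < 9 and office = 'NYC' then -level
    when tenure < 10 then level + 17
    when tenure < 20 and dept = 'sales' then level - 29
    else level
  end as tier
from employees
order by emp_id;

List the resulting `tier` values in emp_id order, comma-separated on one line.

-6, 1, -2, 4, 3, 7, 7, -7, 1, 5, 5

emp_id=800: tenure < 4 → -6
emp_id=801: ELSE → 1
emp_id=802: tenure < 4 → -2
emp_id=803: ELSE → 4
emp_id=804: ELSE → 3
emp_id=805: ELSE → 7
emp_id=806: ELSE → 7
emp_id=807: tenure < 4 → -7
emp_id=808: ELSE → 1
emp_id=809: ELSE → 5
emp_id=810: ELSE → 5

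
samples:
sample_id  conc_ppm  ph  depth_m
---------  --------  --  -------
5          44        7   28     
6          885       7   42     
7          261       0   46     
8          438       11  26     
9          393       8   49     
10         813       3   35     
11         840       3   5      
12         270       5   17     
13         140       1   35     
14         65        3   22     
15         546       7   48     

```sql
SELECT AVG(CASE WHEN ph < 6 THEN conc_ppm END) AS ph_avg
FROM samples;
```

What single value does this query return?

sample_id=5: ✗
sample_id=6: ✗
sample_id=7: ✓ → 261
sample_id=8: ✗
sample_id=9: ✗
sample_id=10: ✓ → 813
sample_id=11: ✓ → 840
sample_id=12: ✓ → 270
sample_id=13: ✓ → 140
sample_id=14: ✓ → 65
sample_id=15: ✗
ph_avg = (261 + 813 + 840 + 270 + 140 + 65) / 6 = 398.1666666667

398.1666666667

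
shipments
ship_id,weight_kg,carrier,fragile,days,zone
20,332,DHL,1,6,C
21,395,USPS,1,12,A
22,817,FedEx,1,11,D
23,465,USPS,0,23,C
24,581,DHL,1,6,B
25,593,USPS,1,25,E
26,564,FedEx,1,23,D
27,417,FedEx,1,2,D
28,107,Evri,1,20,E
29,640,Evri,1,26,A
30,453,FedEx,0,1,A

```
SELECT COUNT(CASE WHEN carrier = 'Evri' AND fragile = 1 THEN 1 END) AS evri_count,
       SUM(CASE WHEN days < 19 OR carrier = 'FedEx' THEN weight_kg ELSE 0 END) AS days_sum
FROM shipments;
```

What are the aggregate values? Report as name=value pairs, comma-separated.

[evri_count: carrier = 'Evri' AND fragile = 1]
ship_id=20: ✗
ship_id=21: ✗
ship_id=22: ✗
ship_id=23: ✗
ship_id=24: ✗
ship_id=25: ✗
ship_id=26: ✗
ship_id=27: ✗
ship_id=28: ✓ → 1
ship_id=29: ✓ → 1
ship_id=30: ✗
evri_count = COUNT(1, 1) = 2
—
[days_sum: days < 19 OR carrier = 'FedEx']
ship_id=20: ✓ → 332
ship_id=21: ✓ → 395
ship_id=22: ✓ → 817
ship_id=23: ✗
ship_id=24: ✓ → 581
ship_id=25: ✗
ship_id=26: ✓ → 564
ship_id=27: ✓ → 417
ship_id=28: ✗
ship_id=29: ✗
ship_id=30: ✓ → 453
days_sum = 332 + 395 + 817 + 581 + 564 + 417 + 453 = 3559

evri_count=2, days_sum=3559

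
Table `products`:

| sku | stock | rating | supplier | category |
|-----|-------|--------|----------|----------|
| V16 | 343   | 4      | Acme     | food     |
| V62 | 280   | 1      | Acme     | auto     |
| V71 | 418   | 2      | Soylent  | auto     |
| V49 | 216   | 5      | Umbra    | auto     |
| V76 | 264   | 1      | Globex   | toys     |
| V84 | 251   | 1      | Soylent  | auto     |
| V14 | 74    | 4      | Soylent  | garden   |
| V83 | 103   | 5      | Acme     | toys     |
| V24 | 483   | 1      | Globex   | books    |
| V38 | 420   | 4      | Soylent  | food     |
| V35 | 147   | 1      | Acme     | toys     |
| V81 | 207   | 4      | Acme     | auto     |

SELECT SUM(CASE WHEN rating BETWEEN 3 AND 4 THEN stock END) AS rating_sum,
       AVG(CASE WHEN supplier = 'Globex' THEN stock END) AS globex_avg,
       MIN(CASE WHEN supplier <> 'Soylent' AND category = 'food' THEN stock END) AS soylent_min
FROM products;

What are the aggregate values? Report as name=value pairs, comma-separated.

[rating_sum: rating BETWEEN 3 AND 4]
sku=V16: ✓ → 343
sku=V62: ✗
sku=V71: ✗
sku=V49: ✗
sku=V76: ✗
sku=V84: ✗
sku=V14: ✓ → 74
sku=V83: ✗
sku=V24: ✗
sku=V38: ✓ → 420
sku=V35: ✗
sku=V81: ✓ → 207
rating_sum = 343 + 74 + 420 + 207 = 1044
—
[globex_avg: supplier = 'Globex']
sku=V16: ✗
sku=V62: ✗
sku=V71: ✗
sku=V49: ✗
sku=V76: ✓ → 264
sku=V84: ✗
sku=V14: ✗
sku=V83: ✗
sku=V24: ✓ → 483
sku=V38: ✗
sku=V35: ✗
sku=V81: ✗
globex_avg = (264 + 483) / 2 = 373.5
—
[soylent_min: supplier <> 'Soylent' AND category = 'food']
sku=V16: ✓ → 343
sku=V62: ✗
sku=V71: ✗
sku=V49: ✗
sku=V76: ✗
sku=V84: ✗
sku=V14: ✗
sku=V83: ✗
sku=V24: ✗
sku=V38: ✗
sku=V35: ✗
sku=V81: ✗
soylent_min = MIN(343) = 343

rating_sum=1044, globex_avg=373.5, soylent_min=343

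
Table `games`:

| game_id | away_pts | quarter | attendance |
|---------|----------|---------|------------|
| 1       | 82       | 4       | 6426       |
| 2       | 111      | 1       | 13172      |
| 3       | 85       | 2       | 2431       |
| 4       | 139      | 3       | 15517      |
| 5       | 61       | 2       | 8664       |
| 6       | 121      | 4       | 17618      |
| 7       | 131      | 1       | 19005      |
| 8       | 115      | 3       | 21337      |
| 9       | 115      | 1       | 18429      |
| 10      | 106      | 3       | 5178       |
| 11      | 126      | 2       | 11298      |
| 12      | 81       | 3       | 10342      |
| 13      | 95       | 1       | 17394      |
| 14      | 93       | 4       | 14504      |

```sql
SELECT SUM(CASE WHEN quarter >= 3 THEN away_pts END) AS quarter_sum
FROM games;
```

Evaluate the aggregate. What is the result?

737

game_id=1: ✓ → 82
game_id=2: ✗
game_id=3: ✗
game_id=4: ✓ → 139
game_id=5: ✗
game_id=6: ✓ → 121
game_id=7: ✗
game_id=8: ✓ → 115
game_id=9: ✗
game_id=10: ✓ → 106
game_id=11: ✗
game_id=12: ✓ → 81
game_id=13: ✗
game_id=14: ✓ → 93
quarter_sum = 82 + 139 + 121 + 115 + 106 + 81 + 93 = 737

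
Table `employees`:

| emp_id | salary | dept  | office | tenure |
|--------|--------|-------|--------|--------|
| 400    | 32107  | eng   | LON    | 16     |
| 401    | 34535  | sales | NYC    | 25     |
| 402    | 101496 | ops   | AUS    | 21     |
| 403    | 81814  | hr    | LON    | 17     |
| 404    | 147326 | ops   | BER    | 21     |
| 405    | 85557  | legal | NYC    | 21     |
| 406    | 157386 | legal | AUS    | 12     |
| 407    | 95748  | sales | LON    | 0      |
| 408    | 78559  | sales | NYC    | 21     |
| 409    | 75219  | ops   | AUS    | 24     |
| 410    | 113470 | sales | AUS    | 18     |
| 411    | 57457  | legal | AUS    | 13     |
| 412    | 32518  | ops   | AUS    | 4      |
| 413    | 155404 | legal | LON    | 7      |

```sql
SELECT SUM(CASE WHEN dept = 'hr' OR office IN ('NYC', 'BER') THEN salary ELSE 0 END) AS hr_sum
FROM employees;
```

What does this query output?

427791

emp_id=400: ✗
emp_id=401: ✓ → 34535
emp_id=402: ✗
emp_id=403: ✓ → 81814
emp_id=404: ✓ → 147326
emp_id=405: ✓ → 85557
emp_id=406: ✗
emp_id=407: ✗
emp_id=408: ✓ → 78559
emp_id=409: ✗
emp_id=410: ✗
emp_id=411: ✗
emp_id=412: ✗
emp_id=413: ✗
hr_sum = 34535 + 81814 + 147326 + 85557 + 78559 = 427791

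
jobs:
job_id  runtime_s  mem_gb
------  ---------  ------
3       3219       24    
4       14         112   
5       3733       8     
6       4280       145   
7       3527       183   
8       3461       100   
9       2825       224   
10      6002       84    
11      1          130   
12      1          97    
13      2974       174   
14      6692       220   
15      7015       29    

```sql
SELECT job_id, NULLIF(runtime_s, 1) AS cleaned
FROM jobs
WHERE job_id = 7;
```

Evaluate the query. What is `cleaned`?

job_id = 7: runtime_s=3527, mem_gb=183.
runtime_s=3527 vs 1: differ → 3527

3527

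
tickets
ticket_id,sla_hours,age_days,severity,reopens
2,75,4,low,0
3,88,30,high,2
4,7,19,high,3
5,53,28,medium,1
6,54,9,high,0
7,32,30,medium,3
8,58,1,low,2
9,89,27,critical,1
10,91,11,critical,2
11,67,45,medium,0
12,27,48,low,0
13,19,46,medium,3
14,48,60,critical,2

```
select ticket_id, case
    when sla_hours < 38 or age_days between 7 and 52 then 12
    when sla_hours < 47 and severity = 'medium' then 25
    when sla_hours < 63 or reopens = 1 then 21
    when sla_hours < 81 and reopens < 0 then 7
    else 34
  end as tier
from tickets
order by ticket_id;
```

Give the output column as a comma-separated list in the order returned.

34, 12, 12, 12, 12, 12, 21, 12, 12, 12, 12, 12, 21

ticket_id=2: ELSE → 34
ticket_id=3: sla_hours < 38 or age_days between 7 and 52 → 12
ticket_id=4: sla_hours < 38 or age_days between 7 and 52 → 12
ticket_id=5: sla_hours < 38 or age_days between 7 and 52 → 12
ticket_id=6: sla_hours < 38 or age_days between 7 and 52 → 12
ticket_id=7: sla_hours < 38 or age_days between 7 and 52 → 12
ticket_id=8: sla_hours < 63 or reopens = 1 → 21
ticket_id=9: sla_hours < 38 or age_days between 7 and 52 → 12
ticket_id=10: sla_hours < 38 or age_days between 7 and 52 → 12
ticket_id=11: sla_hours < 38 or age_days between 7 and 52 → 12
ticket_id=12: sla_hours < 38 or age_days between 7 and 52 → 12
ticket_id=13: sla_hours < 38 or age_days between 7 and 52 → 12
ticket_id=14: sla_hours < 63 or reopens = 1 → 21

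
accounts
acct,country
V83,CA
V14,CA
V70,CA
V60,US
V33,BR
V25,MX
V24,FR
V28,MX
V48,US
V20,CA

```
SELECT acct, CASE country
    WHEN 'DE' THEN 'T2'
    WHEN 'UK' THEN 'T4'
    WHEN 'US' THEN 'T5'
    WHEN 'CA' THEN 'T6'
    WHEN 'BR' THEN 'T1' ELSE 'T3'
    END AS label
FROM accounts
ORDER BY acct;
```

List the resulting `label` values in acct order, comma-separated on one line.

acct=V14: country='CA' → T6
acct=V20: country='CA' → T6
acct=V24: ELSE → T3
acct=V25: ELSE → T3
acct=V28: ELSE → T3
acct=V33: country='BR' → T1
acct=V48: country='US' → T5
acct=V60: country='US' → T5
acct=V70: country='CA' → T6
acct=V83: country='CA' → T6

T6, T6, T3, T3, T3, T1, T5, T5, T6, T6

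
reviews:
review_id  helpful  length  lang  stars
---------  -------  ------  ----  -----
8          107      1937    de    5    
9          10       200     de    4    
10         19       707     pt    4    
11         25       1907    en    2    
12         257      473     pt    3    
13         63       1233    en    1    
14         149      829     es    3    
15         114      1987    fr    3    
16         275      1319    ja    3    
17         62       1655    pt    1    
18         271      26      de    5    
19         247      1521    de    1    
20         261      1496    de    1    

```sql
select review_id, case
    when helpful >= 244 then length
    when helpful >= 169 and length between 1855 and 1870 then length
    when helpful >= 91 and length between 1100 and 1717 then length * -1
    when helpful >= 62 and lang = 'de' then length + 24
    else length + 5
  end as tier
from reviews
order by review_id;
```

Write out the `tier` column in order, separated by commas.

1961, 205, 712, 1912, 473, 1238, 834, 1992, 1319, 1660, 26, 1521, 1496

review_id=8: helpful >= 62 and lang = 'de' → 1961
review_id=9: ELSE → 205
review_id=10: ELSE → 712
review_id=11: ELSE → 1912
review_id=12: helpful >= 244 → 473
review_id=13: ELSE → 1238
review_id=14: ELSE → 834
review_id=15: ELSE → 1992
review_id=16: helpful >= 244 → 1319
review_id=17: ELSE → 1660
review_id=18: helpful >= 244 → 26
review_id=19: helpful >= 244 → 1521
review_id=20: helpful >= 244 → 1496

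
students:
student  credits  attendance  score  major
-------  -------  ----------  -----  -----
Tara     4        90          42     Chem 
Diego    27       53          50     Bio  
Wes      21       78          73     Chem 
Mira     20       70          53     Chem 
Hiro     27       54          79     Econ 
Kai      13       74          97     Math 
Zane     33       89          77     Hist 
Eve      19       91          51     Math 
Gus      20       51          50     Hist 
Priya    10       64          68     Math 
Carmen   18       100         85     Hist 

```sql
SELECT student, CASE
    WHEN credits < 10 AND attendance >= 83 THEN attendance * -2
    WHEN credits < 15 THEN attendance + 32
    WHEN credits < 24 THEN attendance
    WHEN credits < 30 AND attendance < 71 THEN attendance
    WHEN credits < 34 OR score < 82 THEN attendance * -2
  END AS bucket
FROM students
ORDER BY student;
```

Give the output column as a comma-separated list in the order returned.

100, 53, 91, 51, 54, 106, 70, 96, -180, 78, -178

student=Carmen: credits < 24 → 100
student=Diego: credits < 30 AND attendance < 71 → 53
student=Eve: credits < 24 → 91
student=Gus: credits < 24 → 51
student=Hiro: credits < 30 AND attendance < 71 → 54
student=Kai: credits < 15 → 106
student=Mira: credits < 24 → 70
student=Priya: credits < 15 → 96
student=Tara: credits < 10 AND attendance >= 83 → -180
student=Wes: credits < 24 → 78
student=Zane: credits < 34 OR score < 82 → -178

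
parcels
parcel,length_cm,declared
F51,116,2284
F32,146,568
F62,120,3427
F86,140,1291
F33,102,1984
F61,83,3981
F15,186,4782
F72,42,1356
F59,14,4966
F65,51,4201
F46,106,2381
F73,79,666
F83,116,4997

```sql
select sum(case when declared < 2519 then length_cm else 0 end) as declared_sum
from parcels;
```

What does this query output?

731

parcel=F51: ✓ → 116
parcel=F32: ✓ → 146
parcel=F62: ✗
parcel=F86: ✓ → 140
parcel=F33: ✓ → 102
parcel=F61: ✗
parcel=F15: ✗
parcel=F72: ✓ → 42
parcel=F59: ✗
parcel=F65: ✗
parcel=F46: ✓ → 106
parcel=F73: ✓ → 79
parcel=F83: ✗
declared_sum = 116 + 146 + 140 + 102 + 42 + 106 + 79 = 731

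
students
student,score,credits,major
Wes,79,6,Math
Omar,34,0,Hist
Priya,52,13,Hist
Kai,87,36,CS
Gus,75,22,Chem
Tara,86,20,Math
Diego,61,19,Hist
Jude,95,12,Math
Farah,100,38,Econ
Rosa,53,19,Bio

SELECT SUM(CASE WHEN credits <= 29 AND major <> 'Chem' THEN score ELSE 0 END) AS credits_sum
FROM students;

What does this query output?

student=Wes: ✓ → 79
student=Omar: ✓ → 34
student=Priya: ✓ → 52
student=Kai: ✗
student=Gus: ✗
student=Tara: ✓ → 86
student=Diego: ✓ → 61
student=Jude: ✓ → 95
student=Farah: ✗
student=Rosa: ✓ → 53
credits_sum = 79 + 34 + 52 + 86 + 61 + 95 + 53 = 460

460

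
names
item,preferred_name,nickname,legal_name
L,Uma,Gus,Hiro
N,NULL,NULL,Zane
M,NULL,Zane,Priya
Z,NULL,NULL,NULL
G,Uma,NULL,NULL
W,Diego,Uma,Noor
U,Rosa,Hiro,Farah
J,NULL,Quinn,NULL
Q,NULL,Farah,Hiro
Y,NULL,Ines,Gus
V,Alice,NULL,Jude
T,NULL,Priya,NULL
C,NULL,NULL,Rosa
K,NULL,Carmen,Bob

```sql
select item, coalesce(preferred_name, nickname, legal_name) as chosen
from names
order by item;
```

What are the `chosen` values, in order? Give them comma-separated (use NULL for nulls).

item=C: preferred_name=NULL, nickname=NULL, legal_name=Rosa → Rosa
item=G: preferred_name=Uma → Uma
item=J: preferred_name=NULL, nickname=Quinn → Quinn
item=K: preferred_name=NULL, nickname=Carmen → Carmen
item=L: preferred_name=Uma → Uma
item=M: preferred_name=NULL, nickname=Zane → Zane
item=N: preferred_name=NULL, nickname=NULL, legal_name=Zane → Zane
item=Q: preferred_name=NULL, nickname=Farah → Farah
item=T: preferred_name=NULL, nickname=Priya → Priya
item=U: preferred_name=Rosa → Rosa
item=V: preferred_name=Alice → Alice
item=W: preferred_name=Diego → Diego
item=Y: preferred_name=NULL, nickname=Ines → Ines
item=Z: preferred_name=NULL, nickname=NULL, legal_name=NULL (all NULL) → NULL

Rosa, Uma, Quinn, Carmen, Uma, Zane, Zane, Farah, Priya, Rosa, Alice, Diego, Ines, NULL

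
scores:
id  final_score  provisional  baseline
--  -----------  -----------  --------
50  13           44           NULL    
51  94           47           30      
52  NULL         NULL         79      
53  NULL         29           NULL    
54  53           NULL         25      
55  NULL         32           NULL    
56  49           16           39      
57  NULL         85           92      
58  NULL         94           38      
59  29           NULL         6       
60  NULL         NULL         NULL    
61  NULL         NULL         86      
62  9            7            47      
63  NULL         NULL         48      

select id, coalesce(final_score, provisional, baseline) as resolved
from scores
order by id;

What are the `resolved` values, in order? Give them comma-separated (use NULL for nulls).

id=50: final_score=13 → 13
id=51: final_score=94 → 94
id=52: final_score=NULL, provisional=NULL, baseline=79 → 79
id=53: final_score=NULL, provisional=29 → 29
id=54: final_score=53 → 53
id=55: final_score=NULL, provisional=32 → 32
id=56: final_score=49 → 49
id=57: final_score=NULL, provisional=85 → 85
id=58: final_score=NULL, provisional=94 → 94
id=59: final_score=29 → 29
id=60: final_score=NULL, provisional=NULL, baseline=NULL (all NULL) → NULL
id=61: final_score=NULL, provisional=NULL, baseline=86 → 86
id=62: final_score=9 → 9
id=63: final_score=NULL, provisional=NULL, baseline=48 → 48

13, 94, 79, 29, 53, 32, 49, 85, 94, 29, NULL, 86, 9, 48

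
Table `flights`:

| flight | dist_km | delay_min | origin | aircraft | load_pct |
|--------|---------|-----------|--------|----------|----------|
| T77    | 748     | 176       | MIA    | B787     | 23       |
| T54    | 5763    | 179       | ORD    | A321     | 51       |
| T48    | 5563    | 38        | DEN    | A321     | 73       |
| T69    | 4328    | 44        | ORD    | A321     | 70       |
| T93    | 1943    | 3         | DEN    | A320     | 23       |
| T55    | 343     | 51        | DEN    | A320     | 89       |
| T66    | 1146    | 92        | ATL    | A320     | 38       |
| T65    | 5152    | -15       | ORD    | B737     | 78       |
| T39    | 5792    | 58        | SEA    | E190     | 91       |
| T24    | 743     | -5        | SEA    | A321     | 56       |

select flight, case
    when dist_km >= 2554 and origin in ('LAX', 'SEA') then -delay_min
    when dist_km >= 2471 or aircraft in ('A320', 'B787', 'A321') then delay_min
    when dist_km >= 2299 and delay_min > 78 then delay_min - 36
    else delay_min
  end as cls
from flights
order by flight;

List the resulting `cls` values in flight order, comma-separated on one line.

-5, -58, 38, 179, 51, -15, 92, 44, 176, 3

flight=T24: dist_km >= 2471 or aircraft in ('A320', 'B787', 'A321') → -5
flight=T39: dist_km >= 2554 and origin in ('LAX', 'SEA') → -58
flight=T48: dist_km >= 2471 or aircraft in ('A320', 'B787', 'A321') → 38
flight=T54: dist_km >= 2471 or aircraft in ('A320', 'B787', 'A321') → 179
flight=T55: dist_km >= 2471 or aircraft in ('A320', 'B787', 'A321') → 51
flight=T65: dist_km >= 2471 or aircraft in ('A320', 'B787', 'A321') → -15
flight=T66: dist_km >= 2471 or aircraft in ('A320', 'B787', 'A321') → 92
flight=T69: dist_km >= 2471 or aircraft in ('A320', 'B787', 'A321') → 44
flight=T77: dist_km >= 2471 or aircraft in ('A320', 'B787', 'A321') → 176
flight=T93: dist_km >= 2471 or aircraft in ('A320', 'B787', 'A321') → 3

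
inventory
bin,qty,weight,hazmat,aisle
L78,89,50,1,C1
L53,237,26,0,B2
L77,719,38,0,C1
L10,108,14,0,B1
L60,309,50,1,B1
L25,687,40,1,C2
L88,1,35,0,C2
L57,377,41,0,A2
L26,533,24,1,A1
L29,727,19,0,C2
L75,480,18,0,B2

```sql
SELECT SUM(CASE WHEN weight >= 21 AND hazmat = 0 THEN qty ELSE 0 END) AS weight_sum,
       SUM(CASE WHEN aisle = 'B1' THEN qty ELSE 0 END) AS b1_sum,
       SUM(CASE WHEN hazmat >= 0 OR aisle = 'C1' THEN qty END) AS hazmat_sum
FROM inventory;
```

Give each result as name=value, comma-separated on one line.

[weight_sum: weight >= 21 AND hazmat = 0]
bin=L78: ✗
bin=L53: ✓ → 237
bin=L77: ✓ → 719
bin=L10: ✗
bin=L60: ✗
bin=L25: ✗
bin=L88: ✓ → 1
bin=L57: ✓ → 377
bin=L26: ✗
bin=L29: ✗
bin=L75: ✗
weight_sum = 237 + 719 + 1 + 377 = 1334
—
[b1_sum: aisle = 'B1']
bin=L78: ✗
bin=L53: ✗
bin=L77: ✗
bin=L10: ✓ → 108
bin=L60: ✓ → 309
bin=L25: ✗
bin=L88: ✗
bin=L57: ✗
bin=L26: ✗
bin=L29: ✗
bin=L75: ✗
b1_sum = 108 + 309 = 417
—
[hazmat_sum: hazmat >= 0 OR aisle = 'C1']
bin=L78: ✓ → 89
bin=L53: ✓ → 237
bin=L77: ✓ → 719
bin=L10: ✓ → 108
bin=L60: ✓ → 309
bin=L25: ✓ → 687
bin=L88: ✓ → 1
bin=L57: ✓ → 377
bin=L26: ✓ → 533
bin=L29: ✓ → 727
bin=L75: ✓ → 480
hazmat_sum = 89 + 237 + 719 + 108 + 309 + 687 + 1 + 377 + 533 + 727 + 480 = 4267

weight_sum=1334, b1_sum=417, hazmat_sum=4267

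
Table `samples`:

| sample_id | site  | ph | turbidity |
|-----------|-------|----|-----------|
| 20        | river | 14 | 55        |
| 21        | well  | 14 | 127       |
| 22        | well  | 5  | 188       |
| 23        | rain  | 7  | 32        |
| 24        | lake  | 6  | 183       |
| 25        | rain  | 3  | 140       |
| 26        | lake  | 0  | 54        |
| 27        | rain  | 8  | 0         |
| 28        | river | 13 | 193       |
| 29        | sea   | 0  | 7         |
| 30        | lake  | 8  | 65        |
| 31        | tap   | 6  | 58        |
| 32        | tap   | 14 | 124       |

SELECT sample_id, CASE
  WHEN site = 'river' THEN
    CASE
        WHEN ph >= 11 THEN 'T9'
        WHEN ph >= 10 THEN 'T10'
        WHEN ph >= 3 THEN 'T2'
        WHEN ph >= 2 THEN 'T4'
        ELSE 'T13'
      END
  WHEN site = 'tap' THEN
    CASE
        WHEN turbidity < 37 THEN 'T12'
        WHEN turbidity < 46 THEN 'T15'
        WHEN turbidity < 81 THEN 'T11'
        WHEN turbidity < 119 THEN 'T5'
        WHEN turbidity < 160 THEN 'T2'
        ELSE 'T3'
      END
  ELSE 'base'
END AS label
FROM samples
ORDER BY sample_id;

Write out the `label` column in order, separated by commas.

sample_id=20: site='river' → inner[ph >= 11] → T9
sample_id=21: site='well' → outer ELSE → base
sample_id=22: site='well' → outer ELSE → base
sample_id=23: site='rain' → outer ELSE → base
sample_id=24: site='lake' → outer ELSE → base
sample_id=25: site='rain' → outer ELSE → base
sample_id=26: site='lake' → outer ELSE → base
sample_id=27: site='rain' → outer ELSE → base
sample_id=28: site='river' → inner[ph >= 11] → T9
sample_id=29: site='sea' → outer ELSE → base
sample_id=30: site='lake' → outer ELSE → base
sample_id=31: site='tap' → inner[turbidity < 81] → T11
sample_id=32: site='tap' → inner[turbidity < 160] → T2

T9, base, base, base, base, base, base, base, T9, base, base, T11, T2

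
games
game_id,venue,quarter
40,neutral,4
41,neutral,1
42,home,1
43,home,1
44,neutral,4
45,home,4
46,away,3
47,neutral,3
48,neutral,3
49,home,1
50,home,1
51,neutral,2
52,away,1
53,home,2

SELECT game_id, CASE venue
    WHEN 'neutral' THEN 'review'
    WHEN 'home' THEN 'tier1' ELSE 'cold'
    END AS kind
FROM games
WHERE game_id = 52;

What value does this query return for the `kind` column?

cold

game_id = 52: venue=away, quarter=1.
venue='neutral' → false
venue='home' → false
No prior WHEN matched → ELSE → cold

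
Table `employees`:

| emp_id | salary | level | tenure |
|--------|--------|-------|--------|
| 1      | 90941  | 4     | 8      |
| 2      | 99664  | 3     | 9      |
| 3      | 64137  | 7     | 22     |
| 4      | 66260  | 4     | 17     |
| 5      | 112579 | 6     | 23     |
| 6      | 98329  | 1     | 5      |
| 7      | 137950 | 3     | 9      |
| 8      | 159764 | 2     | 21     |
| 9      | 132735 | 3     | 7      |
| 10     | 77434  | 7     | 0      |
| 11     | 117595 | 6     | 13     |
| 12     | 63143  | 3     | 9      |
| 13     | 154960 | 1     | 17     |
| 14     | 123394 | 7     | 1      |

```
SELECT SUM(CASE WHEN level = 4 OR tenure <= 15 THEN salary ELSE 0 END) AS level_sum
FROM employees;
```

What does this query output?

emp_id=1: ✓ → 90941
emp_id=2: ✓ → 99664
emp_id=3: ✗
emp_id=4: ✓ → 66260
emp_id=5: ✗
emp_id=6: ✓ → 98329
emp_id=7: ✓ → 137950
emp_id=8: ✗
emp_id=9: ✓ → 132735
emp_id=10: ✓ → 77434
emp_id=11: ✓ → 117595
emp_id=12: ✓ → 63143
emp_id=13: ✗
emp_id=14: ✓ → 123394
level_sum = 90941 + 99664 + 66260 + 98329 + 137950 + 132735 + 77434 + 117595 + 63143 + 123394 = 1007445

1007445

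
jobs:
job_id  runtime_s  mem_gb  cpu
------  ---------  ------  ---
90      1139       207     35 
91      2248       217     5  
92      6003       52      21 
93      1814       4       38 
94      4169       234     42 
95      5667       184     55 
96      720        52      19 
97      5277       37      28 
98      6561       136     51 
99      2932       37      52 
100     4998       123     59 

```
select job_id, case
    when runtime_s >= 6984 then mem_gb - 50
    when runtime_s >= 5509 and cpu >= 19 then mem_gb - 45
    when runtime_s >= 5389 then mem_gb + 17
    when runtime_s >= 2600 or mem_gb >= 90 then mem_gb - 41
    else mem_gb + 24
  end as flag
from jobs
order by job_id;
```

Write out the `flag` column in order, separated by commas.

166, 176, 7, 28, 193, 139, 76, -4, 91, -4, 82

job_id=90: runtime_s >= 2600 or mem_gb >= 90 → 166
job_id=91: runtime_s >= 2600 or mem_gb >= 90 → 176
job_id=92: runtime_s >= 5509 and cpu >= 19 → 7
job_id=93: ELSE → 28
job_id=94: runtime_s >= 2600 or mem_gb >= 90 → 193
job_id=95: runtime_s >= 5509 and cpu >= 19 → 139
job_id=96: ELSE → 76
job_id=97: runtime_s >= 2600 or mem_gb >= 90 → -4
job_id=98: runtime_s >= 5509 and cpu >= 19 → 91
job_id=99: runtime_s >= 2600 or mem_gb >= 90 → -4
job_id=100: runtime_s >= 2600 or mem_gb >= 90 → 82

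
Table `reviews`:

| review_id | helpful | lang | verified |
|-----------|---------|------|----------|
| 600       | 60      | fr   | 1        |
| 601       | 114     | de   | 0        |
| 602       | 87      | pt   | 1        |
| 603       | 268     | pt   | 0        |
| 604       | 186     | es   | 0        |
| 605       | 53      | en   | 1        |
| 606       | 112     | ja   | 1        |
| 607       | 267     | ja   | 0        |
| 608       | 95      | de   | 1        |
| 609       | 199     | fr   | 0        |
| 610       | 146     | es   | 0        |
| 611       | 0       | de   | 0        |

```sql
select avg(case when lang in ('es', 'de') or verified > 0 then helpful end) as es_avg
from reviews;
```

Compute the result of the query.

94.7777777778

review_id=600: ✓ → 60
review_id=601: ✓ → 114
review_id=602: ✓ → 87
review_id=603: ✗
review_id=604: ✓ → 186
review_id=605: ✓ → 53
review_id=606: ✓ → 112
review_id=607: ✗
review_id=608: ✓ → 95
review_id=609: ✗
review_id=610: ✓ → 146
review_id=611: ✓ → 0
es_avg = (60 + 114 + 87 + 186 + 53 + 112 + 95 + 146 + 0) / 9 = 94.7777777778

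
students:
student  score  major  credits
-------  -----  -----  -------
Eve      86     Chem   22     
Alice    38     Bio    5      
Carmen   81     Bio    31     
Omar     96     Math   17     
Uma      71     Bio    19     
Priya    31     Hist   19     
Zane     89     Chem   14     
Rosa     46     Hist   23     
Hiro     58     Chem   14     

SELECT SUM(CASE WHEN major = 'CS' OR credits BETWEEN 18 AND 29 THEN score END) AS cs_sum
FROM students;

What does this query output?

234

student=Eve: ✓ → 86
student=Alice: ✗
student=Carmen: ✗
student=Omar: ✗
student=Uma: ✓ → 71
student=Priya: ✓ → 31
student=Zane: ✗
student=Rosa: ✓ → 46
student=Hiro: ✗
cs_sum = 86 + 71 + 31 + 46 = 234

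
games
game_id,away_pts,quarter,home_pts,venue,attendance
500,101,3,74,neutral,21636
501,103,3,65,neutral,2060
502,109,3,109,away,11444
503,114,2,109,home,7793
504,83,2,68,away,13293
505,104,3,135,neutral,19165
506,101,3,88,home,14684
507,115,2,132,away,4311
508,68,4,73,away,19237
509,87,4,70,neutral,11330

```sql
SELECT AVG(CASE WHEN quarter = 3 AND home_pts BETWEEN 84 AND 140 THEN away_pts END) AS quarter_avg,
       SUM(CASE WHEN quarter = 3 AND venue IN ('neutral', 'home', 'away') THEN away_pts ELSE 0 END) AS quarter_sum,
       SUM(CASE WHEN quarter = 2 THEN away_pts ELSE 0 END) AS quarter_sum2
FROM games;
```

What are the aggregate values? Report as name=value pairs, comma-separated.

quarter_avg=104.6666666667, quarter_sum=518, quarter_sum2=312

[quarter_avg: quarter = 3 AND home_pts BETWEEN 84 AND 140]
game_id=500: ✗
game_id=501: ✗
game_id=502: ✓ → 109
game_id=503: ✗
game_id=504: ✗
game_id=505: ✓ → 104
game_id=506: ✓ → 101
game_id=507: ✗
game_id=508: ✗
game_id=509: ✗
quarter_avg = (109 + 104 + 101) / 3 = 104.6666666667
—
[quarter_sum: quarter = 3 AND venue IN ('neutral', 'home', 'away')]
game_id=500: ✓ → 101
game_id=501: ✓ → 103
game_id=502: ✓ → 109
game_id=503: ✗
game_id=504: ✗
game_id=505: ✓ → 104
game_id=506: ✓ → 101
game_id=507: ✗
game_id=508: ✗
game_id=509: ✗
quarter_sum = 101 + 103 + 109 + 104 + 101 = 518
—
[quarter_sum2: quarter = 2]
game_id=500: ✗
game_id=501: ✗
game_id=502: ✗
game_id=503: ✓ → 114
game_id=504: ✓ → 83
game_id=505: ✗
game_id=506: ✗
game_id=507: ✓ → 115
game_id=508: ✗
game_id=509: ✗
quarter_sum2 = 114 + 83 + 115 = 312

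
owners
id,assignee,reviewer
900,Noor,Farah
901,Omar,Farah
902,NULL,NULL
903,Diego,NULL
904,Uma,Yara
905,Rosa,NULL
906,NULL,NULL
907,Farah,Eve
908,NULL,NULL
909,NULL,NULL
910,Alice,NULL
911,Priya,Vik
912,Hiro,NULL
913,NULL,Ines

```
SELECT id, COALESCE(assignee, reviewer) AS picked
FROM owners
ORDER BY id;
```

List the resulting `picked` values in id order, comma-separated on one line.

id=900: assignee=Noor → Noor
id=901: assignee=Omar → Omar
id=902: assignee=NULL, reviewer=NULL (all NULL) → NULL
id=903: assignee=Diego → Diego
id=904: assignee=Uma → Uma
id=905: assignee=Rosa → Rosa
id=906: assignee=NULL, reviewer=NULL (all NULL) → NULL
id=907: assignee=Farah → Farah
id=908: assignee=NULL, reviewer=NULL (all NULL) → NULL
id=909: assignee=NULL, reviewer=NULL (all NULL) → NULL
id=910: assignee=Alice → Alice
id=911: assignee=Priya → Priya
id=912: assignee=Hiro → Hiro
id=913: assignee=NULL, reviewer=Ines → Ines

Noor, Omar, NULL, Diego, Uma, Rosa, NULL, Farah, NULL, NULL, Alice, Priya, Hiro, Ines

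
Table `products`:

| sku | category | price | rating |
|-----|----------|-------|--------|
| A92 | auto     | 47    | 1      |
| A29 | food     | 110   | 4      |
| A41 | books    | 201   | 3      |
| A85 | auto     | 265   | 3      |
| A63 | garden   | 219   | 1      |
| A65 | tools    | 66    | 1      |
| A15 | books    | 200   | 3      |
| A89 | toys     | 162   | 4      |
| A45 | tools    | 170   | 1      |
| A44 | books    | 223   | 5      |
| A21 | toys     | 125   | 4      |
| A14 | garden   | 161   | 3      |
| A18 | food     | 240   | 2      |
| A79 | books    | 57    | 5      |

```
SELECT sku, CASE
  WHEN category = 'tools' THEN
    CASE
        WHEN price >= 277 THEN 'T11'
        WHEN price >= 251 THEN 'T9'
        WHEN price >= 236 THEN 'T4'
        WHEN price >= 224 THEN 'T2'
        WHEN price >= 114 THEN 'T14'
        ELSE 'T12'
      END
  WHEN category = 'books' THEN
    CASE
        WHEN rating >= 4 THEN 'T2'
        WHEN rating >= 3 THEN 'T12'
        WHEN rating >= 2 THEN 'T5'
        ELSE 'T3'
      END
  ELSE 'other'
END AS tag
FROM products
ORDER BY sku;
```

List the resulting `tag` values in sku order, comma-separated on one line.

sku=A14: category='garden' → outer ELSE → other
sku=A15: category='books' → inner[rating >= 3] → T12
sku=A18: category='food' → outer ELSE → other
sku=A21: category='toys' → outer ELSE → other
sku=A29: category='food' → outer ELSE → other
sku=A41: category='books' → inner[rating >= 3] → T12
sku=A44: category='books' → inner[rating >= 4] → T2
sku=A45: category='tools' → inner[price >= 114] → T14
sku=A63: category='garden' → outer ELSE → other
sku=A65: category='tools' → inner[ELSE] → T12
sku=A79: category='books' → inner[rating >= 4] → T2
sku=A85: category='auto' → outer ELSE → other
sku=A89: category='toys' → outer ELSE → other
sku=A92: category='auto' → outer ELSE → other

other, T12, other, other, other, T12, T2, T14, other, T12, T2, other, other, other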